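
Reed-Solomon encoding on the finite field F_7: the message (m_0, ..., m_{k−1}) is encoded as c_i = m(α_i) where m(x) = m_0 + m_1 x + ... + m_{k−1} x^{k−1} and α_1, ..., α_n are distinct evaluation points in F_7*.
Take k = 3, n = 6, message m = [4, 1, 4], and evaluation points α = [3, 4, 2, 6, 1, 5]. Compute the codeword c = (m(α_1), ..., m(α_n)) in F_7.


c = [1, 2, 1, 0, 2, 4]

Message polynomial: m(x) = 4 + 1·x + 4·x^2 (mod 7).
For each evaluation point α_i, compute m(α_i) mod 7:
  α_1 = 3: Horner steps 4 → 6 → 1, so m(3) = 1.
  α_2 = 4: Horner steps 4 → 3 → 2, so m(4) = 2.
  α_3 = 2: Horner steps 4 → 2 → 1, so m(2) = 1.
  α_4 = 6: Horner steps 4 → 4 → 0, so m(6) = 0.
  α_5 = 1: Horner steps 4 → 5 → 2, so m(1) = 2.
  α_6 = 5: Horner steps 4 → 0 → 4, so m(5) = 4.
Codeword c = [1, 2, 1, 0, 2, 4] ∈ F_7^6.


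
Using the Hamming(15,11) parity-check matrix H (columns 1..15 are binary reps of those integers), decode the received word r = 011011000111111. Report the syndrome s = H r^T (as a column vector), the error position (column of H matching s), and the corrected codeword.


s = (0, 0, 1, 1)^T, error position = 3, corrected codeword c = 010011000111111

Compute s = H r^T mod 2 one row at a time:
  s_1 = 0 + 0 + 1 + 1 + 1 + 1 + 1 + 1 = 6 ≡ 0 (mod 2).
  s_2 = 0 + 1 + 1 + 0 + 1 + 1 + 1 + 1 = 6 ≡ 0 (mod 2).
  s_3 = 1 + 1 + 1 + 0 + 1 + 1 + 1 + 1 = 7 ≡ 1 (mod 2).
  s_4 = 0 + 1 + 1 + 0 + 0 + 1 + 1 + 1 = 5 ≡ 1 (mod 2).
s = (0, 0, 1, 1)^T — this equals column 3 of H (binary 0011), so error is at position 3.
Correct: flip bit 3 of r = 011011000111111 to get c = 010011000111111.


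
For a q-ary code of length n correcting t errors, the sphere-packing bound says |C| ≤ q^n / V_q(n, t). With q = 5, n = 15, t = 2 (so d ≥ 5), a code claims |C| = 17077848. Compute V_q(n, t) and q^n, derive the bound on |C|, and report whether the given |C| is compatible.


V_q(n, t) = 1741, q^n = 30517578125, Hamming bound = 17528764, |C| = 17077848 ≤ bound (satisfied).

Step 1: Compute V_q(n, t) = Σ_{j=0}^2 C(n, j) (q−1)^j.
  j = 0: C(15,0)·(4)^0 = 1·1 = 1.
  j = 1: C(15,1)·(4)^1 = 15·4 = 60.
  j = 2: C(15,2)·(4)^2 = 105·16 = 1680.
  V_q(n, t) = 1 + 60 + 1680 = 1741.
Step 2: q^n = 5^15 = 30517578125.
Step 3: Hamming bound ⌊q^n / V_q(n,t)⌋ = ⌊30517578125/1741⌋ = 17528764.
Step 4: Compare |C| = 17077848 to 17528764: satisfied.
The claimed |C| lies below the Hamming bound.


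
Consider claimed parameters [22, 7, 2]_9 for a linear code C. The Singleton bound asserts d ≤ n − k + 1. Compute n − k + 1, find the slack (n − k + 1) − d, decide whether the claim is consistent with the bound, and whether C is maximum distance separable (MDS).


Singleton RHS = n − k + 1 = 16, slack = 14, bound satisfied, not MDS.

Singleton bound: d ≤ n − k + 1.
Here n = 22, k = 7, so n − k + 1 = 16.
Given d = 2, check d ≤ 16: YES.
Slack = (n − k + 1) − d = 14.
The code is NOT MDS (slack = 14 > 0).
Description: the claimed parameters are [22, 7, 2]_9; such a code would be non-MDS.


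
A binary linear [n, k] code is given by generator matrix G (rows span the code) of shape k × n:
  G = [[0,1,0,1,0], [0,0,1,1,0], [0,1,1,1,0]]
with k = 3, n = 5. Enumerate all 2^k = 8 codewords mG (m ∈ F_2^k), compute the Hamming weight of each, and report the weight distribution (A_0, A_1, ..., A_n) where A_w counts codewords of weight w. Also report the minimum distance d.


Weight distribution: A_0 = 1, A_1 = 3, A_2 = 3, A_3 = 1. Minimum distance d = 1.

Enumerate all 2^3 = 8 messages m ∈ F_2^3.
For each, compute codeword c = mG in F_2^5, then tally its weight.
  m = 000 → c = 00000, weight = 0.
  m = 100 → c = 01010, weight = 2.
  m = 010 → c = 00110, weight = 2.
  m = 110 → c = 01100, weight = 2.
  m = 001 → c = 01110, weight = 3.
  m = 101 → c = 00100, weight = 1.
  m = 011 → c = 01000, weight = 1.
  m = 111 → c = 00010, weight = 1.
Tally weights:
  weight 0: 1 codewords.
  weight 1: 3 codewords.
  weight 2: 3 codewords.
  weight 3: 1 codewords.
Minimum distance d = smallest w > 0 with A_w > 0 = 1.
Sanity: Σ A_w = 8 = 2^3 = 8 ✓.


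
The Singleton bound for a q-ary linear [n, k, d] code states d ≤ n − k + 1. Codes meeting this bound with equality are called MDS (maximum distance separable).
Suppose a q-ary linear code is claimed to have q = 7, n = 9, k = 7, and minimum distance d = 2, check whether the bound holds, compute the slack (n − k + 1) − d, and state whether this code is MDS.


Singleton RHS = n − k + 1 = 3, slack = 1, bound satisfied, not MDS.

Singleton bound: d ≤ n − k + 1.
Here n = 9, k = 7, so n − k + 1 = 3.
Given d = 2, check d ≤ 3: YES.
Slack = (n − k + 1) − d = 1.
The code is NOT MDS (slack = 1 > 0).
Description: the claimed parameters are [9, 7, 2]_7; such a code would be non-MDS.


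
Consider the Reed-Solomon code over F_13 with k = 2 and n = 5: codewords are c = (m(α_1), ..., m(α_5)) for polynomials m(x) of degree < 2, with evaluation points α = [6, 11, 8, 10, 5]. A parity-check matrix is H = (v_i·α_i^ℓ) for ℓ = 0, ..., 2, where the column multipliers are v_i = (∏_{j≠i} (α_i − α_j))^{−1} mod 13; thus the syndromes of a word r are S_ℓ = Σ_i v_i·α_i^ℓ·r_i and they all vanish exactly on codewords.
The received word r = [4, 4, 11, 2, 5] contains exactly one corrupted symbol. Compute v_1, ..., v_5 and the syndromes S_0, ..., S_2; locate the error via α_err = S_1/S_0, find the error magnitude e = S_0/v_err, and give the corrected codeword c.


S = (3, 5, 4), error at position 1, error magnitude e = 10, c = [7, 4, 11, 2, 5].

Step 1: column multipliers v_i = (∏_{j≠i}(α_i − α_j))^{−1} mod 13.
  i = 1 (α = 6): (6−11)(6−8)(6−10)(6−5) = (−5)·(−2)·(−4)·1 = −40 ≡ 12, so v_1 = 12^{−1} = 12 (mod 13).
  i = 2 (α = 11): (11−6)(11−8)(11−10)(11−5) = 5·3·1·6 = 90 ≡ 12, so v_2 = 12^{−1} = 12 (mod 13).
  i = 3 (α = 8): (8−6)(8−11)(8−10)(8−5) = 2·(−3)·(−2)·3 = 36 ≡ 10, so v_3 = 10^{−1} = 4 (mod 13).
  i = 4 (α = 10): (10−6)(10−11)(10−8)(10−5) = 4·(−1)·2·5 = −40 ≡ 12, so v_4 = 12^{−1} = 12 (mod 13).
  i = 5 (α = 5): (5−6)(5−11)(5−8)(5−10) = (−1)·(−6)·(−3)·(−5) = 90 ≡ 12, so v_5 = 12^{−1} = 12 (mod 13).
  v = [12, 12, 4, 12, 12].
Step 2: syndromes of r = [4, 4, 11, 2, 5] (all sums mod 13).
  S_0 = Σ v_i r_i = 12·4 + 12·4 + 4·11 + 12·2 + 12·5 = 224 ≡ 3.
  S_1 = Σ v_i α_i r_i = 12·6·4 + 12·11·4 + 4·8·11 + 12·10·2 + 12·5·5 = 1708 ≡ 5.
  α_i^2 mod 13 = [10, 4, 12, 9, 12].
  S_2 = Σ v_i α_i^2 r_i = 12·10·4 + 12·4·4 + 4·12·11 + 12·9·2 + 12·12·5 = 2136 ≡ 4.
  S = (3, 5, 4) ≠ 0, so r is not a codeword (an error is present).
Step 3: locate the error. For a single error e at position i, S_ℓ = v_i·e·α_i^ℓ, so α_err = S_1/S_0.
  S_0^{−1} = 3^{−1} = 9 (mod 13), so α_err = 5·9 = 45 ≡ 6 = α_1. Error position i = 1.
  Consistency check: S_2/S_1 = 4·8 = 32 ≡ 6 = α_err ✓ (single-error assumption holds).
Step 4: error magnitude e = S_0/v_1 = S_0·∏_{j≠1}(α_1 − α_j) = 3·12 = 36 ≡ 10 (mod 13).
Step 5: correct position 1: c_1 = r_1 − e = 4 − 10 ≡ 7 (mod 13). Hence c = [7, 4, 11, 2, 5].
  Check: interpolating c through the α_i gives m(x) = 8 + 2·x (degree < 2) with m(α_i) = c_i for every i, so c is indeed a codeword.


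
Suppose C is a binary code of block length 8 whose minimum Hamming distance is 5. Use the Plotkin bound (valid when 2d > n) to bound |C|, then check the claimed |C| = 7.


Plotkin bound M ≤ 4; given |C| = 7 > bound (violated).

Check applicability: 2d = 10, n = 8.
2d − n = 2 > 0, so Plotkin applies.
Compute d/(2d−n) = 5/2 ≈ 2.5000.
⌊d/(2d−n)⌋ = 2.
Plotkin bound: M ≤ 2·2 = 4.
Given |C| = 7, check: VIOLATED.
This |C| is above the Plotkin bound, so no binary code with n = 8, d = 5 and 7 codewords exists.


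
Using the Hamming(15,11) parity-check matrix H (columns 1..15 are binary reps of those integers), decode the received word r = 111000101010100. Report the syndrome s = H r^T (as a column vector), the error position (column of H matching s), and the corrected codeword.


s = (1, 0, 0, 0)^T, error position = 8, corrected codeword c = 111000111010100

Compute s = H r^T mod 2 one row at a time:
  s_1 = 0 + 1 + 0 + 1 + 0 + 1 + 0 + 0 = 3 ≡ 1 (mod 2).
  s_2 = 0 + 0 + 0 + 1 + 0 + 1 + 0 + 0 = 2 ≡ 0 (mod 2).
  s_3 = 1 + 1 + 0 + 1 + 0 + 1 + 0 + 0 = 4 ≡ 0 (mod 2).
  s_4 = 1 + 1 + 0 + 1 + 1 + 1 + 1 + 0 = 6 ≡ 0 (mod 2).
s = (1, 0, 0, 0)^T — this equals column 8 of H (binary 1000), so error is at position 8.
Correct: flip bit 8 of r = 111000101010100 to get c = 111000111010100.


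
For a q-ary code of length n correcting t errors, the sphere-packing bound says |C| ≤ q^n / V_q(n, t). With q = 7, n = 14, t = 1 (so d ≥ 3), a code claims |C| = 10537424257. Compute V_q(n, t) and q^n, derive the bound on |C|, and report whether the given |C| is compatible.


V_q(n, t) = 85, q^n = 678223072849, Hamming bound = 7979094974, |C| = 10537424257 > bound (violated).

Step 1: Compute V_q(n, t) = Σ_{j=0}^1 C(n, j) (q−1)^j.
  j = 0: C(14,0)·(6)^0 = 1·1 = 1.
  j = 1: C(14,1)·(6)^1 = 14·6 = 84.
  V_q(n, t) = 1 + 84 = 85.
Step 2: q^n = 7^14 = 678223072849.
Step 3: Hamming bound ⌊q^n / V_q(n,t)⌋ = ⌊678223072849/85⌋ = 7979094974.
Step 4: Compare |C| = 10537424257 to 7979094974: violated.
The claimed |C| lies above the Hamming bound, so no 7-ary code of length 14 with d ≥ 3 can have 10537424257 codewords.


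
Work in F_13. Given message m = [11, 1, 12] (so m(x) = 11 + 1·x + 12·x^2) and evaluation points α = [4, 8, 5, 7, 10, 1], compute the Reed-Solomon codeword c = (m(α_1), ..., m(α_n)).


c = [12, 7, 4, 8, 12, 11]

Message polynomial: m(x) = 11 + 1·x + 12·x^2 (mod 13).
For each evaluation point α_i, compute m(α_i) mod 13:
  α_1 = 4: Horner steps 12 → 10 → 12, so m(4) = 12.
  α_2 = 8: Horner steps 12 → 6 → 7, so m(8) = 7.
  α_3 = 5: Horner steps 12 → 9 → 4, so m(5) = 4.
  α_4 = 7: Horner steps 12 → 7 → 8, so m(7) = 8.
  α_5 = 10: Horner steps 12 → 4 → 12, so m(10) = 12.
  α_6 = 1: Horner steps 12 → 0 → 11, so m(1) = 11.
Codeword c = [12, 7, 4, 8, 12, 11] ∈ F_13^6.


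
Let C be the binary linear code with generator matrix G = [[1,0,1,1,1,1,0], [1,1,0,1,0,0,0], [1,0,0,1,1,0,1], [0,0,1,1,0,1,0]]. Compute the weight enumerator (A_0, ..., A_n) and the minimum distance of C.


Weight distribution: A_0 = 1, A_2 = 2, A_3 = 6, A_4 = 3, A_5 = 2, A_6 = 2. Minimum distance d = 2.

Enumerate all 2^4 = 16 messages m ∈ F_2^4.
For each, compute codeword c = mG in F_2^7, then tally its weight.
  m = 0000 → c = 0000000, weight = 0.
  m = 1000 → c = 1011110, weight = 5.
  m = 0100 → c = 1101000, weight = 3.
  m = 1100 → c = 0110110, weight = 4.
  m = 0010 → c = 1001101, weight = 4.
  m = 1010 → c = 0010011, weight = 3.
  m = 0110 → c = 0100101, weight = 3.
  m = 1110 → c = 1111011, weight = 6.
  m = 0001 → c = 0011010, weight = 3.
  m = 1001 → c = 1000100, weight = 2.
  m = 0101 → c = 1110010, weight = 4.
  m = 1101 → c = 0101100, weight = 3.
  m = 0011 → c = 1010111, weight = 5.
  m = 1011 → c = 0001001, weight = 2.
  m = 0111 → c = 0111111, weight = 6.
  m = 1111 → c = 1100001, weight = 3.
Tally weights:
  weight 0: 1 codewords.
  weight 2: 2 codewords.
  weight 3: 6 codewords.
  weight 4: 3 codewords.
  weight 5: 2 codewords.
  weight 6: 2 codewords.
Minimum distance d = smallest w > 0 with A_w > 0 = 2.
Sanity: Σ A_w = 16 = 2^4 = 16 ✓.


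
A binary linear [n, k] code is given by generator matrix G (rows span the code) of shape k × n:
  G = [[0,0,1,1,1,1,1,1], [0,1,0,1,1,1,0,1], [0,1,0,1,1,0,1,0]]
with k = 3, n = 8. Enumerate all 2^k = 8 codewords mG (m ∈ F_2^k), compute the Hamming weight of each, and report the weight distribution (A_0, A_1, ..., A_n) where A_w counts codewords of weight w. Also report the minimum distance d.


Weight distribution: A_0 = 1, A_3 = 3, A_4 = 2, A_5 = 1, A_6 = 1. Minimum distance d = 3.

Enumerate all 2^3 = 8 messages m ∈ F_2^3.
For each, compute codeword c = mG in F_2^8, then tally its weight.
  m = 000 → c = 00000000, weight = 0.
  m = 100 → c = 00111111, weight = 6.
  m = 010 → c = 01011101, weight = 5.
  m = 110 → c = 01100010, weight = 3.
  m = 001 → c = 01011010, weight = 4.
  m = 101 → c = 01100101, weight = 4.
  m = 011 → c = 00000111, weight = 3.
  m = 111 → c = 00111000, weight = 3.
Tally weights:
  weight 0: 1 codewords.
  weight 3: 3 codewords.
  weight 4: 2 codewords.
  weight 5: 1 codewords.
  weight 6: 1 codewords.
Minimum distance d = smallest w > 0 with A_w > 0 = 3.
Sanity: Σ A_w = 8 = 2^3 = 8 ✓.


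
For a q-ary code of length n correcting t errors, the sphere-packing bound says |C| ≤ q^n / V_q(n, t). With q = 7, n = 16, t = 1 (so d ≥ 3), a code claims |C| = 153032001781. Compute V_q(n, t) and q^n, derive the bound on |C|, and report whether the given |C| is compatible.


V_q(n, t) = 97, q^n = 33232930569601, Hamming bound = 342607531645, |C| = 153032001781 ≤ bound (satisfied).

Step 1: Compute V_q(n, t) = Σ_{j=0}^1 C(n, j) (q−1)^j.
  j = 0: C(16,0)·(6)^0 = 1·1 = 1.
  j = 1: C(16,1)·(6)^1 = 16·6 = 96.
  V_q(n, t) = 1 + 96 = 97.
Step 2: q^n = 7^16 = 33232930569601.
Step 3: Hamming bound ⌊q^n / V_q(n,t)⌋ = ⌊33232930569601/97⌋ = 342607531645.
Step 4: Compare |C| = 153032001781 to 342607531645: satisfied.
The claimed |C| lies below the Hamming bound.


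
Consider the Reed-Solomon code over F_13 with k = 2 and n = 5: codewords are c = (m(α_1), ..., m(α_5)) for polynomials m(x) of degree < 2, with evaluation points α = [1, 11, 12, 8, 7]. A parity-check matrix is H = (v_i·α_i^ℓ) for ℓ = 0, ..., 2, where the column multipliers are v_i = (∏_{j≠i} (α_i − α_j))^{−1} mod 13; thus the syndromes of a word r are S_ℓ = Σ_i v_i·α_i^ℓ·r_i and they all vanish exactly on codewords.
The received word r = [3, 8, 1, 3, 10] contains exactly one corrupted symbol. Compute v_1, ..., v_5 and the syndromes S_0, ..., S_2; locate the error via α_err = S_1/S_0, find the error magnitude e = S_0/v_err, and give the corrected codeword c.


S = (11, 11, 11), error at position 1, error magnitude e = 3, c = [0, 8, 1, 3, 10].

Step 1: column multipliers v_i = (∏_{j≠i}(α_i − α_j))^{−1} mod 13.
  i = 1 (α = 1): (1−11)(1−12)(1−8)(1−7) = (−10)·(−11)·(−7)·(−6) = 4620 ≡ 5, so v_1 = 5^{−1} = 8 (mod 13).
  i = 2 (α = 11): (11−1)(11−12)(11−8)(11−7) = 10·(−1)·3·4 = −120 ≡ 10, so v_2 = 10^{−1} = 4 (mod 13).
  i = 3 (α = 12): (12−1)(12−11)(12−8)(12−7) = 11·1·4·5 = 220 ≡ 12, so v_3 = 12^{−1} = 12 (mod 13).
  i = 4 (α = 8): (8−1)(8−11)(8−12)(8−7) = 7·(−3)·(−4)·1 = 84 ≡ 6, so v_4 = 6^{−1} = 11 (mod 13).
  i = 5 (α = 7): (7−1)(7−11)(7−12)(7−8) = 6·(−4)·(−5)·(−1) = −120 ≡ 10, so v_5 = 10^{−1} = 4 (mod 13).
  v = [8, 4, 12, 11, 4].
Step 2: syndromes of r = [3, 8, 1, 3, 10] (all sums mod 13).
  S_0 = Σ v_i r_i = 8·3 + 4·8 + 12·1 + 11·3 + 4·10 = 141 ≡ 11.
  S_1 = Σ v_i α_i r_i = 8·1·3 + 4·11·8 + 12·12·1 + 11·8·3 + 4·7·10 = 1064 ≡ 11.
  α_i^2 mod 13 = [1, 4, 1, 12, 10].
  S_2 = Σ v_i α_i^2 r_i = 8·1·3 + 4·4·8 + 12·1·1 + 11·12·3 + 4·10·10 = 960 ≡ 11.
  S = (11, 11, 11) ≠ 0, so r is not a codeword (an error is present).
Step 3: locate the error. For a single error e at position i, S_ℓ = v_i·e·α_i^ℓ, so α_err = S_1/S_0.
  S_0^{−1} = 11^{−1} = 6 (mod 13), so α_err = 11·6 = 66 ≡ 1 = α_1. Error position i = 1.
  Consistency check: S_2/S_1 = 11·6 = 66 ≡ 1 = α_err ✓ (single-error assumption holds).
Step 4: error magnitude e = S_0/v_1 = S_0·∏_{j≠1}(α_1 − α_j) = 11·5 = 55 ≡ 3 (mod 13).
Step 5: correct position 1: c_1 = r_1 − e = 3 − 3 ≡ 0 (mod 13). Hence c = [0, 8, 1, 3, 10].
  Check: interpolating c through the α_i gives m(x) = 7 + 6·x (degree < 2) with m(α_i) = c_i for every i, so c is indeed a codeword.


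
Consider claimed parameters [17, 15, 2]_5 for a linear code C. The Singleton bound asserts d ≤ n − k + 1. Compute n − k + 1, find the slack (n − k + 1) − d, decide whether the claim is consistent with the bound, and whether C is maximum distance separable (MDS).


Singleton RHS = n − k + 1 = 3, slack = 1, bound satisfied, not MDS.

Singleton bound: d ≤ n − k + 1.
Here n = 17, k = 15, so n − k + 1 = 3.
Given d = 2, check d ≤ 3: YES.
Slack = (n − k + 1) − d = 1.
The code is NOT MDS (slack = 1 > 0).
Description: the claimed parameters are [17, 15, 2]_5; such a code would be non-MDS.


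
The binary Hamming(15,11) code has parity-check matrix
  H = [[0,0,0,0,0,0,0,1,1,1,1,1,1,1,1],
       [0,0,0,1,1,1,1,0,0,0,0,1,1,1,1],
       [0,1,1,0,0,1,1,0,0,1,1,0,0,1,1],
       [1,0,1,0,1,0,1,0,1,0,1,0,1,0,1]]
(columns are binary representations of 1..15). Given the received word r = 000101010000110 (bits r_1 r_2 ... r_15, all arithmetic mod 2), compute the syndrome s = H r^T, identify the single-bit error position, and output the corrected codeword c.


s = (1, 0, 0, 1)^T, error position = 9, corrected codeword c = 000101011000110

Compute s = H r^T mod 2 one row at a time:
  s_1 = 1 + 0 + 0 + 0 + 0 + 1 + 1 + 0 = 3 ≡ 1 (mod 2).
  s_2 = 1 + 0 + 1 + 0 + 0 + 1 + 1 + 0 = 4 ≡ 0 (mod 2).
  s_3 = 0 + 0 + 1 + 0 + 0 + 0 + 1 + 0 = 2 ≡ 0 (mod 2).
  s_4 = 0 + 0 + 0 + 0 + 0 + 0 + 1 + 0 = 1 ≡ 1 (mod 2).
s = (1, 0, 0, 1)^T — this equals column 9 of H (binary 1001), so error is at position 9.
Correct: flip bit 9 of r = 000101010000110 to get c = 000101011000110.


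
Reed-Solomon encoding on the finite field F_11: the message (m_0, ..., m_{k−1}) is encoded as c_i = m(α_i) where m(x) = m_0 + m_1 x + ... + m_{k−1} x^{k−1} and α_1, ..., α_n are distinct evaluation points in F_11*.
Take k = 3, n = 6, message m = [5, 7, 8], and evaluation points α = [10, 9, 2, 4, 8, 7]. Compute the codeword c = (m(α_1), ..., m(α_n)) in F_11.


c = [6, 1, 7, 7, 1, 6]

Message polynomial: m(x) = 5 + 7·x + 8·x^2 (mod 11).
For each evaluation point α_i, compute m(α_i) mod 11:
  α_1 = 10: Horner steps 8 → 10 → 6, so m(10) = 6.
  α_2 = 9: Horner steps 8 → 2 → 1, so m(9) = 1.
  α_3 = 2: Horner steps 8 → 1 → 7, so m(2) = 7.
  α_4 = 4: Horner steps 8 → 6 → 7, so m(4) = 7.
  α_5 = 8: Horner steps 8 → 5 → 1, so m(8) = 1.
  α_6 = 7: Horner steps 8 → 8 → 6, so m(7) = 6.
Codeword c = [6, 1, 7, 7, 1, 6] ∈ F_11^6.


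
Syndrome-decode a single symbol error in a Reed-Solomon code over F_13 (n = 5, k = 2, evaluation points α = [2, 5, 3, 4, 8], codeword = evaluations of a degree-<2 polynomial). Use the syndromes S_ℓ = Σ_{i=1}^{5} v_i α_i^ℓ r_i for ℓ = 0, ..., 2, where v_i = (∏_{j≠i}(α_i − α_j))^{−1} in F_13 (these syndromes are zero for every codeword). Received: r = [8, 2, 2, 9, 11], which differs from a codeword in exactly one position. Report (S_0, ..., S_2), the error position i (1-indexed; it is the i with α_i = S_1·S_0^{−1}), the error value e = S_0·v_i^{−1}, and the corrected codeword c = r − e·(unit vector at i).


S = (8, 1, 5), error at position 2, error magnitude e = 12, c = [8, 3, 2, 9, 11].

Step 1: column multipliers v_i = (∏_{j≠i}(α_i − α_j))^{−1} mod 13.
  i = 1 (α = 2): (2−5)(2−3)(2−4)(2−8) = (−3)·(−1)·(−2)·(−6) = 36 ≡ 10, so v_1 = 10^{−1} = 4 (mod 13).
  i = 2 (α = 5): (5−2)(5−3)(5−4)(5−8) = 3·2·1·(−3) = −18 ≡ 8, so v_2 = 8^{−1} = 5 (mod 13).
  i = 3 (α = 3): (3−2)(3−5)(3−4)(3−8) = 1·(−2)·(−1)·(−5) = −10 ≡ 3, so v_3 = 3^{−1} = 9 (mod 13).
  i = 4 (α = 4): (4−2)(4−5)(4−3)(4−8) = 2·(−1)·1·(−4) = 8 ≡ 8, so v_4 = 8^{−1} = 5 (mod 13).
  i = 5 (α = 8): (8−2)(8−5)(8−3)(8−4) = 6·3·5·4 = 360 ≡ 9, so v_5 = 9^{−1} = 3 (mod 13).
  v = [4, 5, 9, 5, 3].
Step 2: syndromes of r = [8, 2, 2, 9, 11] (all sums mod 13).
  S_0 = Σ v_i r_i = 4·8 + 5·2 + 9·2 + 5·9 + 3·11 = 138 ≡ 8.
  S_1 = Σ v_i α_i r_i = 4·2·8 + 5·5·2 + 9·3·2 + 5·4·9 + 3·8·11 = 612 ≡ 1.
  α_i^2 mod 13 = [4, 12, 9, 3, 12].
  S_2 = Σ v_i α_i^2 r_i = 4·4·8 + 5·12·2 + 9·9·2 + 5·3·9 + 3·12·11 = 941 ≡ 5.
  S = (8, 1, 5) ≠ 0, so r is not a codeword (an error is present).
Step 3: locate the error. For a single error e at position i, S_ℓ = v_i·e·α_i^ℓ, so α_err = S_1/S_0.
  S_0^{−1} = 8^{−1} = 5 (mod 13), so α_err = 1·5 = 5 ≡ 5 = α_2. Error position i = 2.
  Consistency check: S_2/S_1 = 5·1 = 5 ≡ 5 = α_err ✓ (single-error assumption holds).
Step 4: error magnitude e = S_0/v_2 = S_0·∏_{j≠2}(α_2 − α_j) = 8·8 = 64 ≡ 12 (mod 13).
Step 5: correct position 2: c_2 = r_2 − e = 2 − 12 ≡ 3 (mod 13). Hence c = [8, 3, 2, 9, 11].
  Check: interpolating c through the α_i gives m(x) = 7 + 7·x (degree < 2) with m(α_i) = c_i for every i, so c is indeed a codeword.


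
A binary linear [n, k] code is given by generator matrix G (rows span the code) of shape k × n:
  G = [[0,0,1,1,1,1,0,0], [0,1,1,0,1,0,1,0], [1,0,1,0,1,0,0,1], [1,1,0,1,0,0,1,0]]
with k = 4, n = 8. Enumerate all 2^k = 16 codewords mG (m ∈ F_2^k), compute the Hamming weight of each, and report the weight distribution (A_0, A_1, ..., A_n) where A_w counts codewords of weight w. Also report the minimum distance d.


Weight distribution: A_0 = 1, A_2 = 2, A_4 = 10, A_6 = 2, A_8 = 1. Minimum distance d = 2.

Enumerate all 2^4 = 16 messages m ∈ F_2^4.
For each, compute codeword c = mG in F_2^8, then tally its weight.
  m = 0000 → c = 00000000, weight = 0.
  m = 1000 → c = 00111100, weight = 4.
  m = 0100 → c = 01101010, weight = 4.
  m = 1100 → c = 01010110, weight = 4.
  m = 0010 → c = 10101001, weight = 4.
  m = 1010 → c = 10010101, weight = 4.
  m = 0110 → c = 11000011, weight = 4.
  m = 1110 → c = 11111111, weight = 8.
  m = 0001 → c = 11010010, weight = 4.
  m = 1001 → c = 11101110, weight = 6.
  m = 0101 → c = 10111000, weight = 4.
  m = 1101 → c = 10000100, weight = 2.
  m = 0011 → c = 01111011, weight = 6.
  m = 1011 → c = 01000111, weight = 4.
  m = 0111 → c = 00010001, weight = 2.
  m = 1111 → c = 00101101, weight = 4.
Tally weights:
  weight 0: 1 codewords.
  weight 2: 2 codewords.
  weight 4: 10 codewords.
  weight 6: 2 codewords.
  weight 8: 1 codewords.
Minimum distance d = smallest w > 0 with A_w > 0 = 2.
Sanity: Σ A_w = 16 = 2^4 = 16 ✓.


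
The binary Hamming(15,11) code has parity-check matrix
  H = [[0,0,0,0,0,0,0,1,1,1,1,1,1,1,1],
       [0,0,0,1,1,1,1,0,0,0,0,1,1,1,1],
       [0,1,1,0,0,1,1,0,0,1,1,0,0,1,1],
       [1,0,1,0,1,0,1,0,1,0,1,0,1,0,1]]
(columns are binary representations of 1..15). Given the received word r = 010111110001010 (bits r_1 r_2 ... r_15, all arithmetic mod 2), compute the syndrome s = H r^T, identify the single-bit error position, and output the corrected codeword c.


s = (1, 0, 0, 0)^T, error position = 8, corrected codeword c = 010111100001010

Compute s = H r^T mod 2 one row at a time:
  s_1 = 1 + 0 + 0 + 0 + 1 + 0 + 1 + 0 = 3 ≡ 1 (mod 2).
  s_2 = 1 + 1 + 1 + 1 + 1 + 0 + 1 + 0 = 6 ≡ 0 (mod 2).
  s_3 = 1 + 0 + 1 + 1 + 0 + 0 + 1 + 0 = 4 ≡ 0 (mod 2).
  s_4 = 0 + 0 + 1 + 1 + 0 + 0 + 0 + 0 = 2 ≡ 0 (mod 2).
s = (1, 0, 0, 0)^T — this equals column 8 of H (binary 1000), so error is at position 8.
Correct: flip bit 8 of r = 010111110001010 to get c = 010111100001010.


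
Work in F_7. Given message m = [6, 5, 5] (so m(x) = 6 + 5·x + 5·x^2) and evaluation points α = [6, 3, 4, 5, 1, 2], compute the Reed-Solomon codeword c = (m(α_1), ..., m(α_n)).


c = [6, 3, 1, 2, 2, 1]

Message polynomial: m(x) = 6 + 5·x + 5·x^2 (mod 7).
For each evaluation point α_i, compute m(α_i) mod 7:
  α_1 = 6: Horner steps 5 → 0 → 6, so m(6) = 6.
  α_2 = 3: Horner steps 5 → 6 → 3, so m(3) = 3.
  α_3 = 4: Horner steps 5 → 4 → 1, so m(4) = 1.
  α_4 = 5: Horner steps 5 → 2 → 2, so m(5) = 2.
  α_5 = 1: Horner steps 5 → 3 → 2, so m(1) = 2.
  α_6 = 2: Horner steps 5 → 1 → 1, so m(2) = 1.
Codeword c = [6, 3, 1, 2, 2, 1] ∈ F_7^6.


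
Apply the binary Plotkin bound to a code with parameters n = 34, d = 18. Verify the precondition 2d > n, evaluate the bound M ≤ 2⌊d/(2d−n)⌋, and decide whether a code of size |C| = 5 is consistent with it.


Plotkin bound M ≤ 18; given |C| = 5 ≤ bound (satisfied).

Check applicability: 2d = 36, n = 34.
2d − n = 2 > 0, so Plotkin applies.
Compute d/(2d−n) = 18/2 ≈ 9.0000.
⌊d/(2d−n)⌋ = 9.
Plotkin bound: M ≤ 2·9 = 18.
Given |C| = 5, check: satisfied.
This |C| is below the Plotkin bound.


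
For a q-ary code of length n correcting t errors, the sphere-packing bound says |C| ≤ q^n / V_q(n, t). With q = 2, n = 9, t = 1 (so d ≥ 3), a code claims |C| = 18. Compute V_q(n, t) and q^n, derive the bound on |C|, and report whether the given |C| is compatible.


V_q(n, t) = 10, q^n = 512, Hamming bound = 51, |C| = 18 ≤ bound (satisfied).

Step 1: Compute V_q(n, t) = Σ_{j=0}^1 C(n, j) (q−1)^j.
  j = 0: C(9,0)·(1)^0 = 1·1 = 1.
  j = 1: C(9,1)·(1)^1 = 9·1 = 9.
  V_q(n, t) = 1 + 9 = 10.
Step 2: q^n = 2^9 = 512.
Step 3: Hamming bound ⌊q^n / V_q(n,t)⌋ = ⌊512/10⌋ = 51.
Step 4: Compare |C| = 18 to 51: satisfied.
The claimed |C| lies below the Hamming bound.


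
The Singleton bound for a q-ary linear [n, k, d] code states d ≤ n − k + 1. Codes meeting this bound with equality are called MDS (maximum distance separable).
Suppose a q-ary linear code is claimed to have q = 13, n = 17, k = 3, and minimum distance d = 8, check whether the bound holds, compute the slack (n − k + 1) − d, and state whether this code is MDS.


Singleton RHS = n − k + 1 = 15, slack = 7, bound satisfied, not MDS.

Singleton bound: d ≤ n − k + 1.
Here n = 17, k = 3, so n − k + 1 = 15.
Given d = 8, check d ≤ 15: YES.
Slack = (n − k + 1) − d = 7.
The code is NOT MDS (slack = 7 > 0).
Description: the claimed parameters are [17, 3, 8]_13; such a code would be non-MDS.


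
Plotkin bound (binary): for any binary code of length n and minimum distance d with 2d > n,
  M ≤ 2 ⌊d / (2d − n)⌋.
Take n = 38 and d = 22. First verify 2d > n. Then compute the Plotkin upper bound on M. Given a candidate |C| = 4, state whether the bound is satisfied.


Plotkin bound M ≤ 6; given |C| = 4 ≤ bound (satisfied).

Check applicability: 2d = 44, n = 38.
2d − n = 6 > 0, so Plotkin applies.
Compute d/(2d−n) = 22/6 ≈ 3.6667.
⌊d/(2d−n)⌋ = 3.
Plotkin bound: M ≤ 2·3 = 6.
Given |C| = 4, check: satisfied.
This |C| is below the Plotkin bound.


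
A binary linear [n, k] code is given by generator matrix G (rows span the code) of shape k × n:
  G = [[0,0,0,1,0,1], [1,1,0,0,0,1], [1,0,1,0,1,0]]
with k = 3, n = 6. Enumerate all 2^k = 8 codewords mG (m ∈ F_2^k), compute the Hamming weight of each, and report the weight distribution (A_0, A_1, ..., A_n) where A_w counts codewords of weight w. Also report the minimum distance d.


Weight distribution: A_0 = 1, A_2 = 1, A_3 = 3, A_4 = 2, A_5 = 1. Minimum distance d = 2.

Enumerate all 2^3 = 8 messages m ∈ F_2^3.
For each, compute codeword c = mG in F_2^6, then tally its weight.
  m = 000 → c = 000000, weight = 0.
  m = 100 → c = 000101, weight = 2.
  m = 010 → c = 110001, weight = 3.
  m = 110 → c = 110100, weight = 3.
  m = 001 → c = 101010, weight = 3.
  m = 101 → c = 101111, weight = 5.
  m = 011 → c = 011011, weight = 4.
  m = 111 → c = 011110, weight = 4.
Tally weights:
  weight 0: 1 codewords.
  weight 2: 1 codewords.
  weight 3: 3 codewords.
  weight 4: 2 codewords.
  weight 5: 1 codewords.
Minimum distance d = smallest w > 0 with A_w > 0 = 2.
Sanity: Σ A_w = 8 = 2^3 = 8 ✓.


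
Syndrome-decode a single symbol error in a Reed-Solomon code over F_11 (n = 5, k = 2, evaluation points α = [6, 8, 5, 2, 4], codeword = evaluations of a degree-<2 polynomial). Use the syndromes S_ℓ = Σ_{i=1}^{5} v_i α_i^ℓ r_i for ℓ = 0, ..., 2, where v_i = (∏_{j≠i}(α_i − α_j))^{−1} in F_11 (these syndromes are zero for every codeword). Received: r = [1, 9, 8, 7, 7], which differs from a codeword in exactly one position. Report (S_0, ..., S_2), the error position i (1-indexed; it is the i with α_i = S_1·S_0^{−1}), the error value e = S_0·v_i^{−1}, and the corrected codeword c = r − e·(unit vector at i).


S = (6, 2, 8), error at position 5, error magnitude e = 3, c = [1, 9, 8, 7, 4].

Step 1: column multipliers v_i = (∏_{j≠i}(α_i − α_j))^{−1} mod 11.
  i = 1 (α = 6): (6−8)(6−5)(6−2)(6−4) = (−2)·1·4·2 = −16 ≡ 6, so v_1 = 6^{−1} = 2 (mod 11).
  i = 2 (α = 8): (8−6)(8−5)(8−2)(8−4) = 2·3·6·4 = 144 ≡ 1, so v_2 = 1^{−1} = 1 (mod 11).
  i = 3 (α = 5): (5−6)(5−8)(5−2)(5−4) = (−1)·(−3)·3·1 = 9 ≡ 9, so v_3 = 9^{−1} = 5 (mod 11).
  i = 4 (α = 2): (2−6)(2−8)(2−5)(2−4) = (−4)·(−6)·(−3)·(−2) = 144 ≡ 1, so v_4 = 1^{−1} = 1 (mod 11).
  i = 5 (α = 4): (4−6)(4−8)(4−5)(4−2) = (−2)·(−4)·(−1)·2 = −16 ≡ 6, so v_5 = 6^{−1} = 2 (mod 11).
  v = [2, 1, 5, 1, 2].
Step 2: syndromes of r = [1, 9, 8, 7, 7] (all sums mod 11).
  S_0 = Σ v_i r_i = 2·1 + 1·9 + 5·8 + 1·7 + 2·7 = 72 ≡ 6.
  S_1 = Σ v_i α_i r_i = 2·6·1 + 1·8·9 + 5·5·8 + 1·2·7 + 2·4·7 = 354 ≡ 2.
  α_i^2 mod 11 = [3, 9, 3, 4, 5].
  S_2 = Σ v_i α_i^2 r_i = 2·3·1 + 1·9·9 + 5·3·8 + 1·4·7 + 2·5·7 = 305 ≡ 8.
  S = (6, 2, 8) ≠ 0, so r is not a codeword (an error is present).
Step 3: locate the error. For a single error e at position i, S_ℓ = v_i·e·α_i^ℓ, so α_err = S_1/S_0.
  S_0^{−1} = 6^{−1} = 2 (mod 11), so α_err = 2·2 = 4 ≡ 4 = α_5. Error position i = 5.
  Consistency check: S_2/S_1 = 8·6 = 48 ≡ 4 = α_err ✓ (single-error assumption holds).
Step 4: error magnitude e = S_0/v_5 = S_0·∏_{j≠5}(α_5 − α_j) = 6·6 = 36 ≡ 3 (mod 11).
Step 5: correct position 5: c_5 = r_5 − e = 7 − 3 ≡ 4 (mod 11). Hence c = [1, 9, 8, 7, 4].
  Check: interpolating c through the α_i gives m(x) = 10 + 4·x (degree < 2) with m(α_i) = c_i for every i, so c is indeed a codeword.


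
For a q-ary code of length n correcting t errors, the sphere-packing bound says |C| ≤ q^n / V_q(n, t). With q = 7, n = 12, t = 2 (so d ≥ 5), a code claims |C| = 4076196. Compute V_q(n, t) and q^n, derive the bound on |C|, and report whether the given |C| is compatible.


V_q(n, t) = 2449, q^n = 13841287201, Hamming bound = 5651811, |C| = 4076196 ≤ bound (satisfied).

Step 1: Compute V_q(n, t) = Σ_{j=0}^2 C(n, j) (q−1)^j.
  j = 0: C(12,0)·(6)^0 = 1·1 = 1.
  j = 1: C(12,1)·(6)^1 = 12·6 = 72.
  j = 2: C(12,2)·(6)^2 = 66·36 = 2376.
  V_q(n, t) = 1 + 72 + 2376 = 2449.
Step 2: q^n = 7^12 = 13841287201.
Step 3: Hamming bound ⌊q^n / V_q(n,t)⌋ = ⌊13841287201/2449⌋ = 5651811.
Step 4: Compare |C| = 4076196 to 5651811: satisfied.
The claimed |C| lies below the Hamming bound.


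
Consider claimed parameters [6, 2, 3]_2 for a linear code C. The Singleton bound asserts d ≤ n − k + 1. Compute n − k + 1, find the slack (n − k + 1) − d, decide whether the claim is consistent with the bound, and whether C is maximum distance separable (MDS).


Singleton RHS = n − k + 1 = 5, slack = 2, bound satisfied, not MDS.

Singleton bound: d ≤ n − k + 1.
Here n = 6, k = 2, so n − k + 1 = 5.
Given d = 3, check d ≤ 5: YES.
Slack = (n − k + 1) − d = 2.
The code is NOT MDS (slack = 2 > 0).
Description: the claimed parameters are [6, 2, 3]_2; such a code would be non-MDS.


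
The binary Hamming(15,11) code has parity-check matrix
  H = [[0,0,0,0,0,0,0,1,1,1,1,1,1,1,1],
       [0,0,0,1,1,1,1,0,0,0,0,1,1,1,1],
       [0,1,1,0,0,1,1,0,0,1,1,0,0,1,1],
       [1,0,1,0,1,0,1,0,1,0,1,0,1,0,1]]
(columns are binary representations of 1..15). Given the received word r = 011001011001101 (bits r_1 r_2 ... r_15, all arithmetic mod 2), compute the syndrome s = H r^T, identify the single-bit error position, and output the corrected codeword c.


s = (1, 0, 0, 0)^T, error position = 8, corrected codeword c = 011001001001101

Compute s = H r^T mod 2 one row at a time:
  s_1 = 1 + 1 + 0 + 0 + 1 + 1 + 0 + 1 = 5 ≡ 1 (mod 2).
  s_2 = 0 + 0 + 1 + 0 + 1 + 1 + 0 + 1 = 4 ≡ 0 (mod 2).
  s_3 = 1 + 1 + 1 + 0 + 0 + 0 + 0 + 1 = 4 ≡ 0 (mod 2).
  s_4 = 0 + 1 + 0 + 0 + 1 + 0 + 1 + 1 = 4 ≡ 0 (mod 2).
s = (1, 0, 0, 0)^T — this equals column 8 of H (binary 1000), so error is at position 8.
Correct: flip bit 8 of r = 011001011001101 to get c = 011001001001101.


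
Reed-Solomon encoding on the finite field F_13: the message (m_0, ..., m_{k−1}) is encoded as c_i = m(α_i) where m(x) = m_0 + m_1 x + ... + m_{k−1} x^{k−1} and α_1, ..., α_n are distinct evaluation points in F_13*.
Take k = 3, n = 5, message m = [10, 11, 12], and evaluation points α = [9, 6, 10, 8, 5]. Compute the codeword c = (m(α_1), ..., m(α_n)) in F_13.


c = [2, 1, 7, 8, 1]

Message polynomial: m(x) = 10 + 11·x + 12·x^2 (mod 13).
For each evaluation point α_i, compute m(α_i) mod 13:
  α_1 = 9: Horner steps 12 → 2 → 2, so m(9) = 2.
  α_2 = 6: Horner steps 12 → 5 → 1, so m(6) = 1.
  α_3 = 10: Horner steps 12 → 1 → 7, so m(10) = 7.
  α_4 = 8: Horner steps 12 → 3 → 8, so m(8) = 8.
  α_5 = 5: Horner steps 12 → 6 → 1, so m(5) = 1.
Codeword c = [2, 1, 7, 8, 1] ∈ F_13^5.


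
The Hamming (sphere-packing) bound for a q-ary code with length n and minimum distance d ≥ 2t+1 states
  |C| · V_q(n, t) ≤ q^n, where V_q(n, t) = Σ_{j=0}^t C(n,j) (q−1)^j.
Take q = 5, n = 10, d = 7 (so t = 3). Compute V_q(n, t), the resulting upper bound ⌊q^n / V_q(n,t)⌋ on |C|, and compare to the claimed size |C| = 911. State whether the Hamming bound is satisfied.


V_q(n, t) = 8441, q^n = 9765625, Hamming bound = 1156, |C| = 911 ≤ bound (satisfied).

Step 1: Compute V_q(n, t) = Σ_{j=0}^3 C(n, j) (q−1)^j.
  j = 0: C(10,0)·(4)^0 = 1·1 = 1.
  j = 1: C(10,1)·(4)^1 = 10·4 = 40.
  j = 2: C(10,2)·(4)^2 = 45·16 = 720.
  j = 3: C(10,3)·(4)^3 = 120·64 = 7680.
  V_q(n, t) = 1 + 40 + 720 + 7680 = 8441.
Step 2: q^n = 5^10 = 9765625.
Step 3: Hamming bound ⌊q^n / V_q(n,t)⌋ = ⌊9765625/8441⌋ = 1156.
Step 4: Compare |C| = 911 to 1156: satisfied.
The claimed |C| lies below the Hamming bound.


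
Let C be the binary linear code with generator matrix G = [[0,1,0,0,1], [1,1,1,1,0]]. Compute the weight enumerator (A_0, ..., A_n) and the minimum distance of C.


Weight distribution: A_0 = 1, A_2 = 1, A_4 = 2. Minimum distance d = 2.

Enumerate all 2^2 = 4 messages m ∈ F_2^2.
For each, compute codeword c = mG in F_2^5, then tally its weight.
  m = 00 → c = 00000, weight = 0.
  m = 10 → c = 01001, weight = 2.
  m = 01 → c = 11110, weight = 4.
  m = 11 → c = 10111, weight = 4.
Tally weights:
  weight 0: 1 codewords.
  weight 2: 1 codewords.
  weight 4: 2 codewords.
Minimum distance d = smallest w > 0 with A_w > 0 = 2.
Sanity: Σ A_w = 4 = 2^2 = 4 ✓.


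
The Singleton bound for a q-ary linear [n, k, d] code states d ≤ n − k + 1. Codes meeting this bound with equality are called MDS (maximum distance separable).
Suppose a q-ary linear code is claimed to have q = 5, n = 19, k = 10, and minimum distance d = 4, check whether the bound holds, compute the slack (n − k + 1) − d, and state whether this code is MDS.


Singleton RHS = n − k + 1 = 10, slack = 6, bound satisfied, not MDS.

Singleton bound: d ≤ n − k + 1.
Here n = 19, k = 10, so n − k + 1 = 10.
Given d = 4, check d ≤ 10: YES.
Slack = (n − k + 1) − d = 6.
The code is NOT MDS (slack = 6 > 0).
Description: the claimed parameters are [19, 10, 4]_5; such a code would be non-MDS.


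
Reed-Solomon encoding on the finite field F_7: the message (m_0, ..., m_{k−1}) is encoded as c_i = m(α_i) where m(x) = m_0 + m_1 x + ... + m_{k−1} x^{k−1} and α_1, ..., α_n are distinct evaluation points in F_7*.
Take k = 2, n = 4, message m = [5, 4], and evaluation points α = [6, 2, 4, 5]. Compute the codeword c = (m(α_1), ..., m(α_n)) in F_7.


c = [1, 6, 0, 4]

Message polynomial: m(x) = 5 + 4·x (mod 7).
For each evaluation point α_i, compute m(α_i) mod 7:
  α_1 = 6: Horner steps 4 → 1, so m(6) = 1.
  α_2 = 2: Horner steps 4 → 6, so m(2) = 6.
  α_3 = 4: Horner steps 4 → 0, so m(4) = 0.
  α_4 = 5: Horner steps 4 → 4, so m(5) = 4.
Codeword c = [1, 6, 0, 4] ∈ F_7^4.


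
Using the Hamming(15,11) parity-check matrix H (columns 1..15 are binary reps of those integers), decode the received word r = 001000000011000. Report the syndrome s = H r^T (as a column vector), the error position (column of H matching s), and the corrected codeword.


s = (0, 1, 0, 0)^T, error position = 4, corrected codeword c = 001100000011000

Compute s = H r^T mod 2 one row at a time:
  s_1 = 0 + 0 + 0 + 1 + 1 + 0 + 0 + 0 = 2 ≡ 0 (mod 2).
  s_2 = 0 + 0 + 0 + 0 + 1 + 0 + 0 + 0 = 1 ≡ 1 (mod 2).
  s_3 = 0 + 1 + 0 + 0 + 0 + 1 + 0 + 0 = 2 ≡ 0 (mod 2).
  s_4 = 0 + 1 + 0 + 0 + 0 + 1 + 0 + 0 = 2 ≡ 0 (mod 2).
s = (0, 1, 0, 0)^T — this equals column 4 of H (binary 0100), so error is at position 4.
Correct: flip bit 4 of r = 001000000011000 to get c = 001100000011000.


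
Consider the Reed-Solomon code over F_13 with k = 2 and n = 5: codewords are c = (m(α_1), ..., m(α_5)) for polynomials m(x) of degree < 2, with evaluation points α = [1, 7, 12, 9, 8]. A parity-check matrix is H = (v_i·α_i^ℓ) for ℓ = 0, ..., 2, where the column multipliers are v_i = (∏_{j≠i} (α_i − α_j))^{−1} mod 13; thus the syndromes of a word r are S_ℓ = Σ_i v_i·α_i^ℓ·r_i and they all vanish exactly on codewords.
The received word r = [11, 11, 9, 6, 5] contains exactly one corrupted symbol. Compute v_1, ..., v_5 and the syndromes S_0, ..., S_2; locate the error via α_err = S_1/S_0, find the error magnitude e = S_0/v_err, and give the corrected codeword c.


S = (4, 2, 1), error at position 2, error magnitude e = 7, c = [11, 4, 9, 6, 5].

Step 1: column multipliers v_i = (∏_{j≠i}(α_i − α_j))^{−1} mod 13.
  i = 1 (α = 1): (1−7)(1−12)(1−9)(1−8) = (−6)·(−11)·(−8)·(−7) = 3696 ≡ 4, so v_1 = 4^{−1} = 10 (mod 13).
  i = 2 (α = 7): (7−1)(7−12)(7−9)(7−8) = 6·(−5)·(−2)·(−1) = −60 ≡ 5, so v_2 = 5^{−1} = 8 (mod 13).
  i = 3 (α = 12): (12−1)(12−7)(12−9)(12−8) = 11·5·3·4 = 660 ≡ 10, so v_3 = 10^{−1} = 4 (mod 13).
  i = 4 (α = 9): (9−1)(9−7)(9−12)(9−8) = 8·2·(−3)·1 = −48 ≡ 4, so v_4 = 4^{−1} = 10 (mod 13).
  i = 5 (α = 8): (8−1)(8−7)(8−12)(8−9) = 7·1·(−4)·(−1) = 28 ≡ 2, so v_5 = 2^{−1} = 7 (mod 13).
  v = [10, 8, 4, 10, 7].
Step 2: syndromes of r = [11, 11, 9, 6, 5] (all sums mod 13).
  S_0 = Σ v_i r_i = 10·11 + 8·11 + 4·9 + 10·6 + 7·5 = 329 ≡ 4.
  S_1 = Σ v_i α_i r_i = 10·1·11 + 8·7·11 + 4·12·9 + 10·9·6 + 7·8·5 = 1978 ≡ 2.
  α_i^2 mod 13 = [1, 10, 1, 3, 12].
  S_2 = Σ v_i α_i^2 r_i = 10·1·11 + 8·10·11 + 4·1·9 + 10·3·6 + 7·12·5 = 1626 ≡ 1.
  S = (4, 2, 1) ≠ 0, so r is not a codeword (an error is present).
Step 3: locate the error. For a single error e at position i, S_ℓ = v_i·e·α_i^ℓ, so α_err = S_1/S_0.
  S_0^{−1} = 4^{−1} = 10 (mod 13), so α_err = 2·10 = 20 ≡ 7 = α_2. Error position i = 2.
  Consistency check: S_2/S_1 = 1·7 = 7 ≡ 7 = α_err ✓ (single-error assumption holds).
Step 4: error magnitude e = S_0/v_2 = S_0·∏_{j≠2}(α_2 − α_j) = 4·5 = 20 ≡ 7 (mod 13).
Step 5: correct position 2: c_2 = r_2 − e = 11 − 7 ≡ 4 (mod 13). Hence c = [11, 4, 9, 6, 5].
  Check: interpolating c through the α_i gives m(x) = 10 + 1·x (degree < 2) with m(α_i) = c_i for every i, so c is indeed a codeword.


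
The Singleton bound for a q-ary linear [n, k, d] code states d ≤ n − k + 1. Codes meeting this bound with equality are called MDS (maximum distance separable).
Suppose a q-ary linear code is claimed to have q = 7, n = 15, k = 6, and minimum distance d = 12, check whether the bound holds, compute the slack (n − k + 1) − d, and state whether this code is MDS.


Singleton RHS = n − k + 1 = 10, slack = -2, bound violated (no such code; not MDS).

Singleton bound: d ≤ n − k + 1.
Here n = 15, k = 6, so n − k + 1 = 10.
Given d = 12, check d ≤ 10: NO.
Slack = (n − k + 1) − d = -2.
The slack is negative: d = 12 exceeds n − k + 1 = 10 by 2, so the Singleton bound is violated and no linear [15, 6, 12]_7 code can exist. In particular it is not MDS (MDS requires d = n − k + 1 exactly).
Description: the claimed parameters are [15, 6, 12]_7; such a code would be impossible (violates the Singleton bound).
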